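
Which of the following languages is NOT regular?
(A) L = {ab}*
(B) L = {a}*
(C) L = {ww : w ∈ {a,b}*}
(C) {ww : w ∈ {a,b}*}

(C) L = {ww : w ∈ {a,b}*} is NOT regular.

The pumping lemma can be used to prove this:
After pumping, the two halves no longer match

The other languages are regular because they can be recognized by finite automata.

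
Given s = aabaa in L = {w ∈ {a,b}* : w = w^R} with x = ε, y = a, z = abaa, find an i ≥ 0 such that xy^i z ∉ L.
i = 0

xy⁰z = ε · ε · abaa = abaa; abaa reversed is aaba ≠ abaa, so it is not a palindrome and is not in L.
(Other choices also work, e.g. i = 2, 3; only i = 1 is guaranteed to stay in L since xy¹z = s.)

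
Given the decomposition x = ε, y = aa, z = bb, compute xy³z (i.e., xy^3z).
aaaaaabb

Given x = '', y = 'aa', z = 'bb' and i = 3:

xy^3z = x + y·y·...·y (3 times) + z
       = '' + 'aa'^3 + 'bb'
       = '' + 'aaaaaa' + 'bb'
       = 'aaaaaabb'

The pumped string is 'aaaaaabb' with length 8.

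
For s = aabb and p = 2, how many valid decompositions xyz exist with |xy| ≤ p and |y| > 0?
3

For s = 'aabb' with pumping length p = 2:

Constraints: |xy| ≤ 2, |y| > 0

Valid decompositions (|xy| ≤ p, |y| ≥ 1):
  • x='', y='a', z='abb'
  • x='a', y='a', z='bb'
  • x='', y='aa', z='bb'

Total count: 3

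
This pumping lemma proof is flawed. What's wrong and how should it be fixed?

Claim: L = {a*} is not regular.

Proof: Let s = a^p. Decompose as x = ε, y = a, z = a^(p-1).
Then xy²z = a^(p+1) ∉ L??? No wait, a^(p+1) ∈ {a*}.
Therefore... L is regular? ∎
Error: The proof attempts to show a*  is not regular, but a* IS regular!

Correction: a* is a regular language (recognized by a simple DFA with one accepting state and self-loop on 'a'). The pumping lemma can only prove non-regularity, not regularity. For regular languages, pumping always works.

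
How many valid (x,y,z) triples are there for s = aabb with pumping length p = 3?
6

For s = 'aabb' with pumping length p = 3:

Constraints: |xy| ≤ 3, |y| > 0

Valid decompositions (|xy| ≤ p, |y| ≥ 1):
  • x='', y='a', z='abb'
  • x='a', y='a', z='bb'
  • x='', y='aa', z='bb'
  • x='aa', y='b', z='b'
  • x='a', y='ab', z='b'
  • x='', y='aab', z='b'

Total count: 6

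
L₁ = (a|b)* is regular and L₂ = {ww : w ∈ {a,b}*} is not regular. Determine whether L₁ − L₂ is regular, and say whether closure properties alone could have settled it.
No — L₁ − L₂ is not regular.

L₁ − L₂ is the complement of {ww} within {a,b}*. If it were regular, its complement {ww} would be regular as well (regular languages are closed under complement) — contradiction. So L₁ − L₂ is not regular.

Note that the bare facts "L₁ regular, L₂ non-regular" do not settle the question by themselves: the closure of regular languages under ∪, ∩, complement and difference applies only when BOTH operands are regular. With a non-regular operand the result can come out regular or non-regular depending on the specific languages, so one has to work out L₁ − L₂ for this particular pair, as above.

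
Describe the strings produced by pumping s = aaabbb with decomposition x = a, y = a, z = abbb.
{xy^i z : i ≥ 0} = {a^(2+i) b^3 : i ≥ 0} = {aabbb, aaabbb, aaaabbb, ...}

With x = a, y = a, z = abbb: Starting with aaabbb and pumping the second 'a', we get strings with 2+i a's followed by 3 b's for i = 0, 1, 2, ...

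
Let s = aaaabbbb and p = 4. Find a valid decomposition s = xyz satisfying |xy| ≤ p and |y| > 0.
x = 'aa', y = 'aa', z = 'bbbb'

For s = aaaabbbb and p = 4, one valid decomposition is:
- x = 'aa' (length 2)
- y = 'aa' (length 2)
- z = 'bbbb' (length 4)

Verification:
- xyz = 'aa' + 'aa' + 'bbbb' = aaaabbbb ✓
- |xy| = 4 ≤ 4 ✓
- |y| = 2 > 0 ✓

All pumping lemma constraints are satisfied.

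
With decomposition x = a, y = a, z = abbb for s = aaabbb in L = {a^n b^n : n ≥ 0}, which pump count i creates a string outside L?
i = 0

xy⁰z = a · ε · abbb = aabbb; aabbb has 2 a's and 3 b's; 2 ≠ 3, so it is not in L.
(Other choices also work, e.g. i = 2, 3; only i = 1 is guaranteed to stay in L since xy¹z = s.)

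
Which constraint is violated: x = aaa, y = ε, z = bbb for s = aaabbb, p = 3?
Violated: |y| > 0

The decomposition x = aaa, y = ε, z = bbb for s = aaabbb with p = 3
violates the constraint: |y| > 0

|y| = 0, but the pumping lemma requires |y| > 0 (y must be non-empty).

Pumping lemma constraints:
1. xyz = s (decomposition is valid)
2. |xy| ≤ p
3. |y| > 0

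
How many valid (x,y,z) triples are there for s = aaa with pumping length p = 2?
3

For s = 'aaa' with pumping length p = 2:

Constraints: |xy| ≤ 2, |y| > 0

Valid decompositions (|xy| ≤ p, |y| ≥ 1):
  • x='', y='a', z='aa'
  • x='a', y='a', z='a'
  • x='', y='aa', z='a'

Total count: 3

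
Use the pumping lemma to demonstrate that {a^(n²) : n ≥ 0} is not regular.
Assume for contradiction that L is regular, and let p ≥ 1 be the pumping length given by the pumping lemma.
Choose s = a^(p²). Then s ∈ L and |s| = p² ≥ p.
By the pumping lemma, s = xyz for some x, y, z with |xy| ≤ p, |y| ≥ 1, and xy^i z ∈ L for every i ≥ 0.
Here y = a^k for some k with 1 ≤ k ≤ |xy| ≤ p.

Take i = 2: |xy²z| = p² + k.
Now p² < p² + k ≤ p² + p < p² + 2p + 1 = (p + 1)².
So |xy²z| lies strictly between the consecutive squares p² and (p + 1)², hence is not a perfect square, and xy²z ∉ L.

This contradicts the pumping lemma, which requires xy^i z ∈ L for all i ≥ 0.
Hence L = {a^(n²) : n ≥ 0} is not regular. ∎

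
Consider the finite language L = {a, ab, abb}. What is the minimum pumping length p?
p = 4

For a finite language L, the pumping lemma holds vacuously if p > max|s| for s ∈ L.

The longest string in L = {a, ab, abb} has length 3.
If p = 4, then no string s ∈ L has |s| ≥ p, so the condition is vacuously true.

The minimum pumping length is p = 4.

Why no smaller p works: for any p ≤ 3, the longest string s ∈ L has |s| = 3 ≥ p, so it would
have to be pumpable; but pumping up (i = 2, 3, ...) produces ever longer strings, which cannot all lie in the
finite language L. So the pumping property fails for every p ≤ 3.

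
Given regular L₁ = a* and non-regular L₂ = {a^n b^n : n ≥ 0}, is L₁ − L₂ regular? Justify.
Yes — L₁ − L₂ is regular.

The only string of a* that lies in {a^n b^n} is ε, so L₁ − L₂ = a* − {ε} = a⁺ = aa*, which is regular.

Note that the bare facts "L₁ regular, L₂ non-regular" do not settle the question by themselves: the closure of regular languages under ∪, ∩, complement and difference applies only when BOTH operands are regular. With a non-regular operand the result can come out regular or non-regular depending on the specific languages, so one has to work out L₁ − L₂ for this particular pair, as above.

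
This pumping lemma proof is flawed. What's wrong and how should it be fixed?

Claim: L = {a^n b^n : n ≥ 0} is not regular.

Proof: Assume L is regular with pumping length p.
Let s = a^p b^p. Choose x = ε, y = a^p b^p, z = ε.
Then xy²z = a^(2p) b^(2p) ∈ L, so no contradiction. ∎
Error: The decomposition violates |xy| ≤ p. With y = a^p b^p, |xy| = |y| = 2p > p. (The proof also miscomputes xy²z, which would be a^p b^p a^p b^p rather than a^(2p) b^(2p), and it wrongly treats one harmless decomposition as settling the matter — the prover does not get to choose the decomposition.)

Correction: The pumping lemma requires |xy| ≤ p, and the argument must handle every decomposition satisfying |xy| ≤ p, |y| ≥ 1. Since s starts with p a's, any such y consists only of a's, say y = a^k with k ≥ 1. Then xy²z = a^(p+k) b^p has unequal numbers of a's and b's, so xy²z ∉ L — the required contradiction.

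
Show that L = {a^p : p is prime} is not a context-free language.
Assume for contradiction that L is context-free, and let p ≥ 1 be the pumping length given by the pumping lemma for CFLs.
Choose a prime q with q ≥ p and let s = a^q. Then s ∈ L and |s| = q ≥ p.
By the CFL pumping lemma, s = uvxyz for some u, v, x, y, z with |vxy| ≤ p, |vy| ≥ 1, and uv^i xy^i z ∈ L for every i ≥ 0.
All symbols are a's, so only lengths matter: let k = |vy|, with 1 ≤ k ≤ p. Then |uv^i xy^i z| = q + (i − 1)k.

Take i = q + 1: the length is q + qk = q(k + 1).
Both factors satisfy q ≥ 2 and k + 1 ≥ 2, so q(k + 1) is composite and uv^(q+1) xy^(q+1) z ∉ L.

This contradicts the CFL pumping lemma, which requires uv^i xy^i z ∈ L for all i ≥ 0.
Hence L = {a^p : p is prime} is not context-free. ∎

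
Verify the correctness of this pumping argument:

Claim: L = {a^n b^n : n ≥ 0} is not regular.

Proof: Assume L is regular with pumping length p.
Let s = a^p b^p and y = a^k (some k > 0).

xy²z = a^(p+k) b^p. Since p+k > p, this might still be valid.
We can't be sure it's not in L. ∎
The proof is INCORRECT.

Error: The conclusion is wrong.
xy²z = a^(p+k) b^p is definitely NOT in L because the number of a's (p+k) ≠ number of b's (p).
The proof incorrectly doubts what is actually a valid contradiction.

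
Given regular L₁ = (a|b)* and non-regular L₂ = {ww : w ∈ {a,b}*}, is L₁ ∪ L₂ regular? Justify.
Yes — L₁ ∪ L₂ is regular.

{ww} ⊆ (a|b)*, so L₁ ∪ L₂ = (a|b)*, which is regular.

Note that the bare facts "L₁ regular, L₂ non-regular" do not settle the question by themselves: the closure of regular languages under ∪, ∩, complement and difference applies only when BOTH operands are regular. With a non-regular operand the result can come out regular or non-regular depending on the specific languages, so one has to work out L₁ ∪ L₂ for this particular pair, as above.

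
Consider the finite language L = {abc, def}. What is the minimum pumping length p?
p = 4

For a finite language L, the pumping lemma holds vacuously if p > max|s| for s ∈ L.

The longest string in L = {abc, def} has length 3.
If p = 4, then no string s ∈ L has |s| ≥ p, so the condition is vacuously true.

The minimum pumping length is p = 4.

Why no smaller p works: for any p ≤ 3, the longest string s ∈ L has |s| = 3 ≥ p, so it would
have to be pumpable; but pumping up (i = 2, 3, ...) produces ever longer strings, which cannot all lie in the
finite language L. So the pumping property fails for every p ≤ 3.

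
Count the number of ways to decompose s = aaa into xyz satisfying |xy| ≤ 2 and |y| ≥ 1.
3

For s = 'aaa' with pumping length p = 2:

Constraints: |xy| ≤ 2, |y| > 0

Valid decompositions (|xy| ≤ p, |y| ≥ 1):
  • x='', y='a', z='aa'
  • x='a', y='a', z='a'
  • x='', y='aa', z='a'

Total count: 3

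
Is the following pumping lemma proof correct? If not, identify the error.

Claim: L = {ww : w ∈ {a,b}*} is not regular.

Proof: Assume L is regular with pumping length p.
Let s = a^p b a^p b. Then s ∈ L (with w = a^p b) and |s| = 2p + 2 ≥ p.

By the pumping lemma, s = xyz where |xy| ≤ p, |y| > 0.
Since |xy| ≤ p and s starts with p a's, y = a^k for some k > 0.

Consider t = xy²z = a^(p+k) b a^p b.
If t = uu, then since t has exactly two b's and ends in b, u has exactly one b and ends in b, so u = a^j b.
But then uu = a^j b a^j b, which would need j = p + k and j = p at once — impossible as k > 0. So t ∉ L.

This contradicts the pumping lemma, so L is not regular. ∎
The proof is correct.

This proof is valid because:
1. s = a^p b a^p b is in L and is chosen in terms of p, so |s| ≥ p holds for every p
2. The decomposition analysis is correct: |xy| ≤ p forces y to lie inside the leading a's
3. The contradiction is valid: the argument shows a^(p+k) b a^p b cannot be split into two equal halves
4. The conclusion follows logically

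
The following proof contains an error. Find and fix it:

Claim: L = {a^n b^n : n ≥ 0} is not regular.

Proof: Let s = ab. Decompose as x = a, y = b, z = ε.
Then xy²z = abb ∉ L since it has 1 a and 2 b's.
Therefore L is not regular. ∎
Error: The string s = ab might be shorter than the pumping length p.

Correction: Choose s = a^p b^p to ensure |s| ≥ p. Also, the decomposition is wrong: with |xy| ≤ p, y cannot include b's when s starts with p a's.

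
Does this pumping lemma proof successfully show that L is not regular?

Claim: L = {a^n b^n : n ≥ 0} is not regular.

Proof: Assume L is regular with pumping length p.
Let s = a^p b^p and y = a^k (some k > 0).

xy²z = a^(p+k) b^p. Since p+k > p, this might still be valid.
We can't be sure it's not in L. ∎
The proof is INCORRECT.

Error: The conclusion is wrong.
xy²z = a^(p+k) b^p is definitely NOT in L because the number of a's (p+k) ≠ number of b's (p).
The proof incorrectly doubts what is actually a valid contradiction.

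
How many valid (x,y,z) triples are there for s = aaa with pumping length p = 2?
3

For s = 'aaa' with pumping length p = 2:

Constraints: |xy| ≤ 2, |y| > 0

Valid decompositions (|xy| ≤ p, |y| ≥ 1):
  • x='', y='a', z='aa'
  • x='a', y='a', z='a'
  • x='', y='aa', z='a'

Total count: 3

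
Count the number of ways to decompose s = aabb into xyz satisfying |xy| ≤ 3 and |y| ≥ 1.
6

For s = 'aabb' with pumping length p = 3:

Constraints: |xy| ≤ 3, |y| > 0

Valid decompositions (|xy| ≤ p, |y| ≥ 1):
  • x='', y='a', z='abb'
  • x='a', y='a', z='bb'
  • x='', y='aa', z='bb'
  • x='aa', y='b', z='b'
  • x='a', y='ab', z='b'
  • x='', y='aab', z='b'

Total count: 6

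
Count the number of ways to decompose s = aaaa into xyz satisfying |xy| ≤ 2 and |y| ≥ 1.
3

For s = 'aaaa' with pumping length p = 2:

Constraints: |xy| ≤ 2, |y| > 0

Valid decompositions (|xy| ≤ p, |y| ≥ 1):
  • x='', y='a', z='aaa'
  • x='a', y='a', z='aa'
  • x='', y='aa', z='aa'

Total count: 3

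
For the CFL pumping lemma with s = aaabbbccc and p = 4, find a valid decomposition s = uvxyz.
u='aa', v='a', x='bb', y='b', z='ccc'

For s = aaabbbccc with pumping length p = 4:

One valid decomposition:
- u = 'aa'
- v = 'a'
- x = 'bb'
- y = 'b'
- z = 'ccc'

Verification:
- uvxyz = 'aa' + 'a' + 'bb' + 'b' + 'ccc' = aaabbbccc ✓
- |vxy| = |'abbb'| = 4 ≤ 4 ✓
- |vy| = |'ab'| = 2 > 0 ✓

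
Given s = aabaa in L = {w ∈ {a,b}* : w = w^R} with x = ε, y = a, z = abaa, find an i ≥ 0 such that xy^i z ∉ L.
i = 0

xy⁰z = ε · ε · abaa = abaa; abaa reversed is aaba ≠ abaa, so it is not a palindrome and is not in L.
(Other choices also work, e.g. i = 2, 3; only i = 1 is guaranteed to stay in L since xy¹z = s.)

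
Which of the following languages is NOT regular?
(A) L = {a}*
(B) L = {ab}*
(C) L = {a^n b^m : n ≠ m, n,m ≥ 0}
(C) {a^n b^m : n ≠ m, n,m ≥ 0}

(C) L = {a^n b^m : n ≠ m, n,m ≥ 0} is NOT regular.

The pumping lemma can be used to prove this:
After pumping a's, we can make n = m

The other languages are regular because they can be recognized by finite automata.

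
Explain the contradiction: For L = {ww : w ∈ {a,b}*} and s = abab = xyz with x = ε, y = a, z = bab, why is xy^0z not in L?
xy⁰z = bab ∉ L

Pumping with i = 0 replaces y = a by y⁰ = ε:
- Original: s = xyz = abab; abab splits into halves ab · ab, which are equal, so it is in L (w = ab)
- Pumped: xy⁰z = ε · ε · bab = bab
- bab has odd length 3, so it cannot be written as ww and is not in L

The pumping lemma would require xy⁰z ∈ L, so this decomposition yields a contradiction.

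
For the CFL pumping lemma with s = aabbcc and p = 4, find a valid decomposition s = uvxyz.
u='a', v='a', x='bb', y='c', z='c'

For s = aabbcc with pumping length p = 4:

One valid decomposition:
- u = 'a'
- v = 'a'
- x = 'bb'
- y = 'c'
- z = 'c'

Verification:
- uvxyz = 'a' + 'a' + 'bb' + 'c' + 'c' = aabbcc ✓
- |vxy| = |'abbc'| = 4 ≤ 4 ✓
- |vy| = |'ac'| = 2 > 0 ✓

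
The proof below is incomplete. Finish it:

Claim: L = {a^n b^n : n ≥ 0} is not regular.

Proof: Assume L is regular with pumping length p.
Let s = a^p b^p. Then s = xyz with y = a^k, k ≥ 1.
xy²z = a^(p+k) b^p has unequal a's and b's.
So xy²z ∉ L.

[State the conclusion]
This contradicts the pumping lemma for regular languages,
which guarantees xy^i z ∈ L for all i ≥ 0.

Since our assumption that L is regular leads to a contradiction,
we conclude that L = {a^n b^n : n ≥ 0} is NOT regular. ∎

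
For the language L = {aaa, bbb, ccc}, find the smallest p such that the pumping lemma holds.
p = 4

For a finite language L, the pumping lemma holds vacuously if p > max|s| for s ∈ L.

The longest string in L = {aaa, bbb, ccc} has length 3.
If p = 4, then no string s ∈ L has |s| ≥ p, so the condition is vacuously true.

The minimum pumping length is p = 4.

Why no smaller p works: for any p ≤ 3, the longest string s ∈ L has |s| = 3 ≥ p, so it would
have to be pumpable; but pumping up (i = 2, 3, ...) produces ever longer strings, which cannot all lie in the
finite language L. So the pumping property fails for every p ≤ 3.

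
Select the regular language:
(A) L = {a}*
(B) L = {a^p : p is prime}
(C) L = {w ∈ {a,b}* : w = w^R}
(A) {a}*

(A) L = {a}* is regular.

This can be recognized by a finite automaton (DFA/NFA).
Regular expressions like {a}* define regular languages.

The other choices are not regular:
- {w ∈ {a,b}* : w = w^R}: After pumping, the string is no longer symmetric
- {a^p : p is prime}: After pumping, the length becomes composite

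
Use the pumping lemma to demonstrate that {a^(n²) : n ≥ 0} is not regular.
Assume for contradiction that L is regular, and let p ≥ 1 be the pumping length given by the pumping lemma.
Choose s = a^(p²). Then s ∈ L and |s| = p² ≥ p.
By the pumping lemma, s = xyz for some x, y, z with |xy| ≤ p, |y| ≥ 1, and xy^i z ∈ L for every i ≥ 0.
Here y = a^k for some k with 1 ≤ k ≤ |xy| ≤ p.

Take i = 2: |xy²z| = p² + k.
Now p² < p² + k ≤ p² + p < p² + 2p + 1 = (p + 1)².
So |xy²z| lies strictly between the consecutive squares p² and (p + 1)², hence is not a perfect square, and xy²z ∉ L.

This contradicts the pumping lemma, which requires xy^i z ∈ L for all i ≥ 0.
Hence L = {a^(n²) : n ≥ 0} is not regular. ∎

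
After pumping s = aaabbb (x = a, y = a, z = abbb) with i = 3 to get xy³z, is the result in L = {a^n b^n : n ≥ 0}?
No

xy³z = a · aaa · abbb = aaaaabbb.
aaaaabbb has 5 a's and 3 b's; 5 ≠ 3, so it is not in L.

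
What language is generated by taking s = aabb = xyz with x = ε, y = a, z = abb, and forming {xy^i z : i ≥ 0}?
{xy^i z : i ≥ 0} = {a^(i+1) b^2 : i ≥ 0} = {abb, aabb, aaabb, ...}

With x = ε, y = a, z = abb: Starting with aabb and pumping the first 'a' (z = abb keeps the second 'a'), we get strings with i+1 a's followed by 2 b's for i = 0, 1, 2, ...; note bb is not produced because z always contributes one a.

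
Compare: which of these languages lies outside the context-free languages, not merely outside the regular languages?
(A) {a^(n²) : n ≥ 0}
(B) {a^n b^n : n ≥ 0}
(A) {a^(n²) : n ≥ 0}

(A) {a^(n²) : n ≥ 0} requires the CFL pumping lemma.

- {a^n b^n : n ≥ 0} is context-free (but not regular)
  • Can be shown non-regular with the regular pumping lemma
  • After pumping, the number of a's and b's become unequal

- {a^(n²) : n ≥ 0} is NOT context-free
  • Requires the CFL pumping lemma to prove
  • Gaps between squares grow unboundedly

The CFL pumping lemma is "stronger" in that it can prove non-membership
in the larger class of context-free languages.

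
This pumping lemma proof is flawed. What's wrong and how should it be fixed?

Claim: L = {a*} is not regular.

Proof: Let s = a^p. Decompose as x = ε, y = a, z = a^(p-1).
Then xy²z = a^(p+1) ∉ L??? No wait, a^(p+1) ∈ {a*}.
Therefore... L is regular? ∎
Error: The proof attempts to show a*  is not regular, but a* IS regular!

Correction: a* is a regular language (recognized by a simple DFA with one accepting state and self-loop on 'a'). The pumping lemma can only prove non-regularity, not regularity. For regular languages, pumping always works.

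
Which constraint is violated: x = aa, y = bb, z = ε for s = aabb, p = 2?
Violated: |xy| ≤ p

The decomposition x = aa, y = bb, z = ε for s = aabb with p = 2
violates the constraint: |xy| ≤ p

|xy| = |aabb| = 4 > 2 = p. The decomposition puts too many characters in xy.

Pumping lemma constraints:
1. xyz = s (decomposition is valid)
2. |xy| ≤ p
3. |y| > 0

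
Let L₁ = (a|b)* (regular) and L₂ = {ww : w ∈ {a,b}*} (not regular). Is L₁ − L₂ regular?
No — L₁ − L₂ is not regular.

L₁ − L₂ is the complement of {ww} within {a,b}*. If it were regular, its complement {ww} would be regular as well (regular languages are closed under complement) — contradiction. So L₁ − L₂ is not regular.

Note that the bare facts "L₁ regular, L₂ non-regular" do not settle the question by themselves: the closure of regular languages under ∪, ∩, complement and difference applies only when BOTH operands are regular. With a non-regular operand the result can come out regular or non-regular depending on the specific languages, so one has to work out L₁ − L₂ for this particular pair, as above.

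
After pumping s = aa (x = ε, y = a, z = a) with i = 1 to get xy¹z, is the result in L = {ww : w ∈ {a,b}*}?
Yes

xy¹z = ε · a · a = aa.
aa splits into halves a · a, which are equal, so it is in L (w = a).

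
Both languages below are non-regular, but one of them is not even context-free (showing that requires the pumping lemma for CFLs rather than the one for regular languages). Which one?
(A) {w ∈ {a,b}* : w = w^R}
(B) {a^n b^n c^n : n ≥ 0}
(B) {a^n b^n c^n : n ≥ 0}

(B) {a^n b^n c^n : n ≥ 0} requires the CFL pumping lemma.

- {w ∈ {a,b}* : w = w^R} is context-free (but not regular)
  • Can be shown non-regular with the regular pumping lemma
  • After pumping, the string is no longer symmetric

- {a^n b^n c^n : n ≥ 0} is NOT context-free
  • Requires the CFL pumping lemma to prove
  • Cannot maintain three equal counts simultaneously

The CFL pumping lemma is "stronger" in that it can prove non-membership
in the larger class of context-free languages.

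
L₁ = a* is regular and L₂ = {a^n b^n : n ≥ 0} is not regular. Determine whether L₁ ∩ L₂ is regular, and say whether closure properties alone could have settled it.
Yes — L₁ ∩ L₂ is regular.

A string of a* contains no b's, and the only string of {a^n b^n} with no b's is ε (n = 0). So L₁ ∩ L₂ = {ε}, a finite language, which is regular.

Note that the bare facts "L₁ regular, L₂ non-regular" do not settle the question by themselves: the closure of regular languages under ∪, ∩, complement and difference applies only when BOTH operands are regular. With a non-regular operand the result can come out regular or non-regular depending on the specific languages, so one has to work out L₁ ∩ L₂ for this particular pair, as above.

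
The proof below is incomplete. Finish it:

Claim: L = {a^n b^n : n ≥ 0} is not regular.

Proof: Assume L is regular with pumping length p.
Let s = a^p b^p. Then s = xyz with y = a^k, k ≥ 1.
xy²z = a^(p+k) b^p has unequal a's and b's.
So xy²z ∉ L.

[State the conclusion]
This contradicts the pumping lemma for regular languages,
which guarantees xy^i z ∈ L for all i ≥ 0.

Since our assumption that L is regular leads to a contradiction,
we conclude that L = {a^n b^n : n ≥ 0} is NOT regular. ∎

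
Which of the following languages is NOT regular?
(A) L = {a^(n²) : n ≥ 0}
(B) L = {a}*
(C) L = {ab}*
(A) {a^(n²) : n ≥ 0}

(A) L = {a^(n²) : n ≥ 0} is NOT regular.

The pumping lemma can be used to prove this:
After pumping, length is no longer a perfect square

The other languages are regular because they can be recognized by finite automata.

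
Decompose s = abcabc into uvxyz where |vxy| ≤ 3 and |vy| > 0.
u='ab', v='c', x='a', y='b', z='c'

For s = abcabc with pumping length p = 3:

One valid decomposition:
- u = 'ab'
- v = 'c'
- x = 'a'
- y = 'b'
- z = 'c'

Verification:
- uvxyz = 'ab' + 'c' + 'a' + 'b' + 'c' = abcabc ✓
- |vxy| = |'cab'| = 3 ≤ 3 ✓
- |vy| = |'cb'| = 2 > 0 ✓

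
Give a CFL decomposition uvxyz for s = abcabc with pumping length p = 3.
u='ab', v='c', x='a', y='b', z='c'

For s = abcabc with pumping length p = 3:

One valid decomposition:
- u = 'ab'
- v = 'c'
- x = 'a'
- y = 'b'
- z = 'c'

Verification:
- uvxyz = 'ab' + 'c' + 'a' + 'b' + 'c' = abcabc ✓
- |vxy| = |'cab'| = 3 ≤ 3 ✓
- |vy| = |'cb'| = 2 > 0 ✓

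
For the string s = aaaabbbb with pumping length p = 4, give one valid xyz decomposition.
x = '', y = 'aa', z = 'aabbbb'

For s = aaaabbbb and p = 4, one valid decomposition is:
- x = '' (length 0)
- y = 'aa' (length 2)
- z = 'aabbbb' (length 6)

Verification:
- xyz = '' + 'aa' + 'aabbbb' = aaaabbbb ✓
- |xy| = 2 ≤ 4 ✓
- |y| = 2 > 0 ✓

All pumping lemma constraints are satisfied.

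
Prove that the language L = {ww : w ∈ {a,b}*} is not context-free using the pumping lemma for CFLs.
Assume for contradiction that L is context-free, and let p ≥ 1 be the pumping length given by the pumping lemma for CFLs.
Choose s = a^p b^p a^p b^p. Then s ∈ L (take w = a^p b^p) and |s| = 4p ≥ p.
By the CFL pumping lemma, s = uvxyz for some u, v, x, y, z with |vxy| ≤ p, |vy| ≥ 1, and uv^i xy^i z ∈ L for every i ≥ 0.

Write s as four blocks A₁ B₁ A₂ B₂ with A₁ = A₂ = a^p and B₁ = B₂ = b^p. Since |vxy| ≤ p, the window vxy lies inside at most two adjacent blocks. Take i = 0 and let t = uxz, so |t| = 4p − |vy| with 1 ≤ |vy| ≤ p. If |t| is odd, t ∉ L immediately, so assume |vy| is even (hence |vy| ≥ 2) and |t|/2 = 2p − |vy|/2, which satisfies p ≤ |t|/2 ≤ 2p − 1.

Case 1 (vxy inside A₁B₁): t = a^(p−j) b^(p−l) a^p b^p with j + l = |vy|. The second half of t has length < 2p, so it is a suffix of the trailing a^p b^p and ends in b; the first half is a^(p−j) b^(p−l) a^((j+l)/2), which ends in a because (j+l)/2 ≥ 1. The halves differ, so t ∉ L.

Case 2 (vxy inside B₁A₂, straddling the middle): t = a^p b^(p−j) a^(p−l) b^p with j + l = |vy|. If t = ww, then w is a prefix of t of length ≥ p, so w begins with a^p; and w is a suffix of t of length ≥ p, so w ends with b^p. That forces |w| ≥ 2p, contradicting |w| = |t|/2 ≤ 2p − 1. So t ∉ L.

Case 3 (vxy inside A₂B₂): t = a^p b^p a^(p−j) b^(p−l) with j + l = |vy|. The first half of t is a prefix of a^p b^p, so it begins with a; the second half is b^((j+l)/2) a^(p−j) b^(p−l), which begins with b. The halves differ, so t ∉ L.

In every case uv⁰xy⁰z = uxz ∉ L.

This contradicts the CFL pumping lemma, which requires uv^i xy^i z ∈ L for all i ≥ 0.
Hence L = {ww : w ∈ {a,b}*} is not context-free. ∎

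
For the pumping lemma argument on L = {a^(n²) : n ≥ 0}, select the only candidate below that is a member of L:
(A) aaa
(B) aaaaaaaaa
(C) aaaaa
(B) aaaaaaaaa

The pumping lemma is applied to a string s that lies in L, so first check membership of each option:
- (A) aaa has length 3, strictly between 1² = 1 and 2² = 4, so it is not in L ✗
- (B) aaaaaaaaa has length 9 = 3², a perfect square, so it is in L ✓
- (C) aaaaa has length 5, strictly between 2² = 4 and 3² = 9, so it is not in L ✗

Only (B) aaaaaaaaa is in L, so it is the only candidate that could play the role of s.
(In a complete proof one picks s in terms of the pumping length p so that |s| ≥ p is guaranteed; a fixed string like aaaaaaaaa illustrates the shape of such an s.)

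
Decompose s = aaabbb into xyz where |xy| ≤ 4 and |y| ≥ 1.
x = '', y = 'aaab', z = 'bb'

For s = aaabbb and p = 4, one valid decomposition is:
- x = '' (length 0)
- y = 'aaab' (length 4)
- z = 'bb' (length 2)

Verification:
- xyz = '' + 'aaab' + 'bb' = aaabbb ✓
- |xy| = 4 ≤ 4 ✓
- |y| = 4 > 0 ✓

All pumping lemma constraints are satisfied.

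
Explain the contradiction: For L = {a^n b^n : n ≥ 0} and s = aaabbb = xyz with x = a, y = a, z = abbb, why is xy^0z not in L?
xy⁰z = aabbb ∉ L

Pumping with i = 0 replaces y = a by y⁰ = ε:
- Original: s = xyz = aaabbb; aaabbb = a^3 b^3 has equal counts (3 = 3), so it is in L
- Pumped: xy⁰z = a · ε · abbb = aabbb
- aabbb has 2 a's and 3 b's; 2 ≠ 3, so it is not in L

The pumping lemma would require xy⁰z ∈ L, so this decomposition yields a contradiction.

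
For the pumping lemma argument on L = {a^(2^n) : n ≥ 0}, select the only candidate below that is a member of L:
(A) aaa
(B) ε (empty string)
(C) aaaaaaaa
(C) aaaaaaaa

The pumping lemma is applied to a string s that lies in L, so first check membership of each option:
- (A) aaa has length 3, strictly between 2^1 = 2 and 2^2 = 4, so it is not in L ✗
- (B) ε has length 0, which is not a power of 2, so it is not in L ✗
- (C) aaaaaaaa has length 8 = 2^3, so it is in L ✓

Only (C) aaaaaaaa is in L, so it is the only candidate that could play the role of s.
(In a complete proof one picks s in terms of the pumping length p so that |s| ≥ p is guaranteed; a fixed string like aaaaaaaa illustrates the shape of such an s.)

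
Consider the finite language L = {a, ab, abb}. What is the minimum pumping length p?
p = 4

For a finite language L, the pumping lemma holds vacuously if p > max|s| for s ∈ L.

The longest string in L = {a, ab, abb} has length 3.
If p = 4, then no string s ∈ L has |s| ≥ p, so the condition is vacuously true.

The minimum pumping length is p = 4.

Why no smaller p works: for any p ≤ 3, the longest string s ∈ L has |s| = 3 ≥ p, so it would
have to be pumpable; but pumping up (i = 2, 3, ...) produces ever longer strings, which cannot all lie in the
finite language L. So the pumping property fails for every p ≤ 3.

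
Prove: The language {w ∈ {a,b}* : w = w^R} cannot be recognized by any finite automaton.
Assume for contradiction that L is regular, and let p ≥ 1 be the pumping length given by the pumping lemma.
Choose s = a^p b a^p. Then s ∈ L (it reads the same in both directions) and |s| = 2p + 1 ≥ p.
By the pumping lemma, s = xyz for some x, y, z with |xy| ≤ p, |y| ≥ 1, and xy^i z ∈ L for every i ≥ 0.
Since |xy| ≤ p and the first p symbols of s are all a's, y = a^k for some k with 1 ≤ k ≤ p.

Take i = 0: xy⁰z = a^(p − k) b a^p.
Its reversal is a^p b a^(p − k). These differ because the block of a's before the unique b has length p − k in one and p in the other, and p − k ≠ p since k ≥ 1. So xy⁰z is not a palindrome, i.e. xy⁰z ∉ L.

This contradicts the pumping lemma, which requires xy^i z ∈ L for all i ≥ 0.
Hence L = {w ∈ {a,b}* : w = w^R} is not regular. ∎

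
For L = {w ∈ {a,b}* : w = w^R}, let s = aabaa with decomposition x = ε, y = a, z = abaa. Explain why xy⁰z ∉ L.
xy⁰z = abaa ∉ L

Pumping with i = 0 replaces y = a by y⁰ = ε:
- Original: s = xyz = aabaa; aabaa reversed is aabaa, the same string, so it is a palindrome and is in L
- Pumped: xy⁰z = ε · ε · abaa = abaa
- abaa reversed is aaba ≠ abaa, so it is not a palindrome and is not in L

The pumping lemma would require xy⁰z ∈ L, so this decomposition yields a contradiction.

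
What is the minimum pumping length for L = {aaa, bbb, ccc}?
p = 4

For a finite language L, the pumping lemma holds vacuously if p > max|s| for s ∈ L.

The longest string in L = {aaa, bbb, ccc} has length 3.
If p = 4, then no string s ∈ L has |s| ≥ p, so the condition is vacuously true.

The minimum pumping length is p = 4.

Why no smaller p works: for any p ≤ 3, the longest string s ∈ L has |s| = 3 ≥ p, so it would
have to be pumpable; but pumping up (i = 2, 3, ...) produces ever longer strings, which cannot all lie in the
finite language L. So the pumping property fails for every p ≤ 3.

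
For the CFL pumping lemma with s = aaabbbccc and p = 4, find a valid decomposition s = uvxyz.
u='aa', v='a', x='bb', y='b', z='ccc'

For s = aaabbbccc with pumping length p = 4:

One valid decomposition:
- u = 'aa'
- v = 'a'
- x = 'bb'
- y = 'b'
- z = 'ccc'

Verification:
- uvxyz = 'aa' + 'a' + 'bb' + 'b' + 'ccc' = aaabbbccc ✓
- |vxy| = |'abbb'| = 4 ≤ 4 ✓
- |vy| = |'ab'| = 2 > 0 ✓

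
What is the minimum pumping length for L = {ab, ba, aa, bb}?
p = 3

For a finite language L, the pumping lemma holds vacuously if p > max|s| for s ∈ L.

The longest string in L = {ab, ba, aa, bb} has length 2.
If p = 3, then no string s ∈ L has |s| ≥ p, so the condition is vacuously true.

The minimum pumping length is p = 3.

Why no smaller p works: for any p ≤ 2, the longest string s ∈ L has |s| = 2 ≥ p, so it would
have to be pumpable; but pumping up (i = 2, 3, ...) produces ever longer strings, which cannot all lie in the
finite language L. So the pumping property fails for every p ≤ 2.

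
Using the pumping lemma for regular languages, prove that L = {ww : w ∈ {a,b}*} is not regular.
Assume for contradiction that L is regular, and let p ≥ 1 be the pumping length given by the pumping lemma.
Choose s = a^p b a^p b. Then s ∈ L (take w = a^p b) and |s| = 2p + 2 ≥ p.
By the pumping lemma, s = xyz for some x, y, z with |xy| ≤ p, |y| ≥ 1, and xy^i z ∈ L for every i ≥ 0.
Since |xy| ≤ p and the first p symbols of s are all a's, y = a^k for some k with 1 ≤ k ≤ p.

Take i = 2: t = xy²z = a^(p + k) b a^p b.
Suppose t = uu for some string u. The string t contains exactly two b's and ends in b, so u contains exactly one b and ends in b; hence u = a^j b for some j, and uu = a^j b a^j b. Comparing with t = a^(p + k) b a^p b forces j = p + k (first block) and j = p (second block), which is impossible since k ≥ 1. So t ∉ L.

This contradicts the pumping lemma, which requires xy^i z ∈ L for all i ≥ 0.
Hence L = {ww : w ∈ {a,b}*} is not regular. ∎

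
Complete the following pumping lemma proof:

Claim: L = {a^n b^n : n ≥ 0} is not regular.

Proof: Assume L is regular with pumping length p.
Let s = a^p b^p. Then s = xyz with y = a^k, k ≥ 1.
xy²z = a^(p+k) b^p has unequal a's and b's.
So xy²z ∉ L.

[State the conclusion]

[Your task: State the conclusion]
This contradicts the pumping lemma for regular languages,
which guarantees xy^i z ∈ L for all i ≥ 0.

Since our assumption that L is regular leads to a contradiction,
we conclude that L = {a^n b^n : n ≥ 0} is NOT regular. ∎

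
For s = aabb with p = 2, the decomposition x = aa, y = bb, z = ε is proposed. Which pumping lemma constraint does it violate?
Violated: |xy| ≤ p

The decomposition x = aa, y = bb, z = ε for s = aabb with p = 2
violates the constraint: |xy| ≤ p

|xy| = |aabb| = 4 > 2 = p. The decomposition puts too many characters in xy.

Pumping lemma constraints:
1. xyz = s (decomposition is valid)
2. |xy| ≤ p
3. |y| > 0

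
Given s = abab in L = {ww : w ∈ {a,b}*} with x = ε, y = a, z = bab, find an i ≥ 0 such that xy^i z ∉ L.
i = 0

xy⁰z = ε · ε · bab = bab; bab has odd length 3, so it cannot be written as ww and is not in L.
(Other choices also work, e.g. i = 2, 3; only i = 1 is guaranteed to stay in L since xy¹z = s.)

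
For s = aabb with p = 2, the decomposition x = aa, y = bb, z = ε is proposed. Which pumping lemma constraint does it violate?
Violated: |xy| ≤ p

The decomposition x = aa, y = bb, z = ε for s = aabb with p = 2
violates the constraint: |xy| ≤ p

|xy| = |aabb| = 4 > 2 = p. The decomposition puts too many characters in xy.

Pumping lemma constraints:
1. xyz = s (decomposition is valid)
2. |xy| ≤ p
3. |y| > 0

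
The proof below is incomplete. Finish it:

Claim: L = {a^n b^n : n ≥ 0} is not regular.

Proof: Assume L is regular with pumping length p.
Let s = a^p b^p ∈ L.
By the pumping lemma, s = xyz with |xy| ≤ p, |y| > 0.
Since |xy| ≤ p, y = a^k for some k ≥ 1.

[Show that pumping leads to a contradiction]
Consider xy²z = a^(p+k) b^p.

Since k ≥ 1, we have p + k > p.
So xy²z has more a's than b's: (p+k) a's vs p b's.
This means xy²z ∉ L because a^n b^n requires equal counts.

This contradicts the pumping lemma which states xy²z ∈ L.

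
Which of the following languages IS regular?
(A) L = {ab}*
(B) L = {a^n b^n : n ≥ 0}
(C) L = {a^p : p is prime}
(A) {ab}*

(A) L = {ab}* is regular.

This can be recognized by a finite automaton (DFA/NFA).
Regular expressions like {ab}* define regular languages.

The other choices are not regular:
- {a^n b^n : n ≥ 0}: After pumping, the number of a's and b's become unequal
- {a^p : p is prime}: After pumping, the length becomes composite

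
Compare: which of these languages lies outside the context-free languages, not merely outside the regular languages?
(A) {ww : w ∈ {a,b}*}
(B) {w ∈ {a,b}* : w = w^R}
(A) {ww : w ∈ {a,b}*}

(A) {ww : w ∈ {a,b}*} requires the CFL pumping lemma.

- {w ∈ {a,b}* : w = w^R} is context-free (but not regular)
  • Can be shown non-regular with the regular pumping lemma
  • After pumping, the string is no longer symmetric

- {ww : w ∈ {a,b}*} is NOT context-free
  • Requires the CFL pumping lemma to prove
  • Even a PDA cannot compare two arbitrary halves symbol by symbol; CFL pumping on a^p b^p a^p b^p fails

The CFL pumping lemma is "stronger" in that it can prove non-membership
in the larger class of context-free languages.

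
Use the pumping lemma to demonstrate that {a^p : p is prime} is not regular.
Assume for contradiction that L is regular, and let p ≥ 1 be the pumping length given by the pumping lemma.
Choose a prime q with q ≥ p (one exists because there are infinitely many primes) and let s = a^q. Then s ∈ L and |s| = q ≥ p.
By the pumping lemma, s = xyz for some x, y, z with |xy| ≤ p, |y| ≥ 1, and xy^i z ∈ L for every i ≥ 0.
Here y = a^k for some k with 1 ≤ k ≤ p, and xy^i z = a^(q + (i − 1)k) for every i ≥ 0.

Take i = q + 1: |xy^(q+1) z| = q + qk = q(k + 1).
Both factors satisfy q ≥ 2 and k + 1 ≥ 2, so q(k + 1) is composite, and xy^(q+1) z ∉ L.

This contradicts the pumping lemma, which requires xy^i z ∈ L for all i ≥ 0.
Hence L = {a^p : p is prime} is not regular. ∎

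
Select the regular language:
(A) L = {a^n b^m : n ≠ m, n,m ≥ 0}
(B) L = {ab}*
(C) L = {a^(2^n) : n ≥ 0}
(B) {ab}*

(B) L = {ab}* is regular.

This can be recognized by a finite automaton (DFA/NFA).
Regular expressions like {ab}* define regular languages.

The other choices are not regular:
- {a^(2^n) : n ≥ 0}: After pumping, length is no longer a power of 2
- {a^n b^m : n ≠ m, n,m ≥ 0}: After pumping a's, we can make n = m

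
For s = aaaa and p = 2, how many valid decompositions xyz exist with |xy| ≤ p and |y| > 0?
3

For s = 'aaaa' with pumping length p = 2:

Constraints: |xy| ≤ 2, |y| > 0

Valid decompositions (|xy| ≤ p, |y| ≥ 1):
  • x='', y='a', z='aaa'
  • x='a', y='a', z='aa'
  • x='', y='aa', z='aa'

Total count: 3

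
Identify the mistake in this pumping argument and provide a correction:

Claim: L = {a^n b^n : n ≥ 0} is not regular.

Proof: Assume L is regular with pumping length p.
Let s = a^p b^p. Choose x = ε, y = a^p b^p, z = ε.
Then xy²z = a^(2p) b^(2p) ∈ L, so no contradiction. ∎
Error: The decomposition violates |xy| ≤ p. With y = a^p b^p, |xy| = |y| = 2p > p. (The proof also miscomputes xy²z, which would be a^p b^p a^p b^p rather than a^(2p) b^(2p), and it wrongly treats one harmless decomposition as settling the matter — the prover does not get to choose the decomposition.)

Correction: The pumping lemma requires |xy| ≤ p, and the argument must handle every decomposition satisfying |xy| ≤ p, |y| ≥ 1. Since s starts with p a's, any such y consists only of a's, say y = a^k with k ≥ 1. Then xy²z = a^(p+k) b^p has unequal numbers of a's and b's, so xy²z ∉ L — the required contradiction.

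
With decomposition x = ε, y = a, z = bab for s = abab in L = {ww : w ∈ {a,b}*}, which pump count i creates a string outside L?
i = 3

xy³z = ε · aaa · bab = aaabab; aaabab has length 6; its halves are aaa and bab, which differ, so it is not in L.
(Other choices also work, e.g. i = 0, 2; only i = 1 is guaranteed to stay in L since xy¹z = s.)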